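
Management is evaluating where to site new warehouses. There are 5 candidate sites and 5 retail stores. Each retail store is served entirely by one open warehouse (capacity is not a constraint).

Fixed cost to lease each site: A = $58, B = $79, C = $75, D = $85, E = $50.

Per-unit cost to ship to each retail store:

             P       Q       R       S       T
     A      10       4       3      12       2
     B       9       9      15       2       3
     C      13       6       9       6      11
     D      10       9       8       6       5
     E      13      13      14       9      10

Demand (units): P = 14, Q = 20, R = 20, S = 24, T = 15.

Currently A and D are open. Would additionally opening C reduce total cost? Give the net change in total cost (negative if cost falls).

Current service cost with {A, D}: 454.
Adding C: each retail store re-picks its cheapest; new service cost 454, saving 0.
Extra fixed cost: 75. Net change = 75 − 0 = 75.
(Totals: 597 → 672.)

No — net change +75 (cost rises by 75).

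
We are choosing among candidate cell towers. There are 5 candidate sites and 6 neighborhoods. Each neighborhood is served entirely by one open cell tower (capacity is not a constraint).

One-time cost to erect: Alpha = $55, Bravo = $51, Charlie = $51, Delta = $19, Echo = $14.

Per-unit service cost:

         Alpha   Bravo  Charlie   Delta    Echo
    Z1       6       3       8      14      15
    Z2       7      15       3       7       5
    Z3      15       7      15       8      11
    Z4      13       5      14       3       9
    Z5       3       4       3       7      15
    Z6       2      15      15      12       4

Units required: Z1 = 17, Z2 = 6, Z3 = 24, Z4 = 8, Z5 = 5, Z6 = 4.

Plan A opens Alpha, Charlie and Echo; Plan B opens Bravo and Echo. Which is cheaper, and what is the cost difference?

Plan B is cheaper by 209.

Plan A: {Alpha, Charlie, Echo}: Z1→Alpha 6·17=102, Z2→Charlie 3·6=18, Z3→Echo 11·24=264, Z4→Echo 9·8=72, Z5→Alpha 3·5=15, Z6→Alpha 2·4=8. Service 479; fixed 120; total 599.
Plan B: {Bravo, Echo}: Z1→Bravo 3·17=51, Z2→Echo 5·6=30, Z3→Bravo 7·24=168, Z4→Bravo 5·8=40, Z5→Bravo 4·5=20, Z6→Echo 4·4=16. Service 325; fixed 65; total 390.
Difference: |599 − 390| = 209.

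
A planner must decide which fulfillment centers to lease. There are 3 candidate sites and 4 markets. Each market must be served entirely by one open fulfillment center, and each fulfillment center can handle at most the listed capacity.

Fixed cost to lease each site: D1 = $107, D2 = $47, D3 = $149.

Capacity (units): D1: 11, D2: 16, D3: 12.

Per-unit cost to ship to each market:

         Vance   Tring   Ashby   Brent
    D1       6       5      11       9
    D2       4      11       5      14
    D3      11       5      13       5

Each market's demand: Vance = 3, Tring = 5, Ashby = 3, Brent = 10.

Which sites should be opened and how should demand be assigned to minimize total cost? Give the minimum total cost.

Open {D1, D2}: Vance→D2 4·3=12, Tring→D2 11·5=55, Ashby→D2 5·3=15, Brent→D1 9·10=90.
Loads: D1 carries 10/11, D2 carries 11/16. Service 172; fixed 154; total 326.
Next best feasible plan costs 328.

Minimum total cost: 326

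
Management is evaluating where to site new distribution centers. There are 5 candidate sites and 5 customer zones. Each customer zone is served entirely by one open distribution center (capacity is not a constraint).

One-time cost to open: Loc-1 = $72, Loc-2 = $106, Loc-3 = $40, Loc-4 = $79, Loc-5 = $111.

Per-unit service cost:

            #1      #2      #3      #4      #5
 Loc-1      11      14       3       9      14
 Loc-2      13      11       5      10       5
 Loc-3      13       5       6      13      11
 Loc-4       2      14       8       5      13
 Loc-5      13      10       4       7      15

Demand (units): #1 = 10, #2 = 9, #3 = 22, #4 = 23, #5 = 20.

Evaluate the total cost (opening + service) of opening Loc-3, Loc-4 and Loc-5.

Each customer zone is assigned to its cheapest site among the open ones.
{Loc-3, Loc-4, Loc-5}: #1→Loc-4 2·10=20, #2→Loc-3 5·9=45, #3→Loc-5 4·22=88, #4→Loc-4 5·23=115, #5→Loc-3 11·20=220. Service 488; fixed 230; total 718.

Total cost: 718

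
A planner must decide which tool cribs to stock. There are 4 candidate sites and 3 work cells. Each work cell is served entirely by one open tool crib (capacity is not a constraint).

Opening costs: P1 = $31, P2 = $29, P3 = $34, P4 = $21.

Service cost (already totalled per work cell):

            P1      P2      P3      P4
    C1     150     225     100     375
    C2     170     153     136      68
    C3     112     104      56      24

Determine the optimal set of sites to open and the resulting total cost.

For any fixed open set, each work cell goes to its cheapest open site; total = fixed + service.
{P3, P4}: C1→P3 100, C2→P4 68, C3→P4 24. Service 192; fixed 55; total 247.
{P2, P3, P4}: service 192 + fixed 84 = 276
{P1, P3, P4}: C1→P3 100, C2→P4 68, C3→P4 24. Service 192; fixed 86; total 278.
{P1, P2, P3, P4}: C1→P3 100, C2→P4 68, C3→P4 24. Service 192; fixed 115; total 307.
No other subset beats 247.

Open P3 and P4; minimum total cost 247.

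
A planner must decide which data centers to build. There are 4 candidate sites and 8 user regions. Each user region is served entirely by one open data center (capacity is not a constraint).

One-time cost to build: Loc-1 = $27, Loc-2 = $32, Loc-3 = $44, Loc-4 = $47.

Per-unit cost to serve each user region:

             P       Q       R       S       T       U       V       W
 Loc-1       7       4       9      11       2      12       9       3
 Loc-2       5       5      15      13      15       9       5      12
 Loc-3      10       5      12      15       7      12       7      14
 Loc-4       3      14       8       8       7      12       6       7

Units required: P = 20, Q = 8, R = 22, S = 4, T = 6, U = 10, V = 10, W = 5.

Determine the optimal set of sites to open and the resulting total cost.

For any fixed open set, each user region goes to its cheapest open site; total = fixed + service.
{Loc-1, Loc-2, Loc-4}: P→Loc-4 3·20=60, Q→Loc-1 4·8=32, R→Loc-4 8·22=176, S→Loc-4 8·4=32, T→Loc-1 2·6=12, U→Loc-2 9·10=90, V→Loc-2 5·10=50, W→Loc-1 3·5=15. Service 467; fixed 106; total 573.
{Loc-1, Loc-4}: service 507 + fixed 74 = 581
{Loc-1, Loc-2}: P→Loc-2 5·20=100, Q→Loc-1 4·8=32, R→Loc-1 9·22=198, S→Loc-1 11·4=44, T→Loc-1 2·6=12, U→Loc-2 9·10=90, V→Loc-2 5·10=50, W→Loc-1 3·5=15. Service 541; fixed 59; total 600.
{Loc-1, Loc-2, Loc-3, Loc-4}: P→Loc-4 3·20=60, Q→Loc-1 4·8=32, R→Loc-4 8·22=176, S→Loc-4 8·4=32, T→Loc-1 2·6=12, U→Loc-2 9·10=90, V→Loc-2 5·10=50, W→Loc-1 3·5=15. Service 467; fixed 150; total 617.
No other subset beats 573.

Open Loc-1, Loc-2 and Loc-4; minimum total cost 573.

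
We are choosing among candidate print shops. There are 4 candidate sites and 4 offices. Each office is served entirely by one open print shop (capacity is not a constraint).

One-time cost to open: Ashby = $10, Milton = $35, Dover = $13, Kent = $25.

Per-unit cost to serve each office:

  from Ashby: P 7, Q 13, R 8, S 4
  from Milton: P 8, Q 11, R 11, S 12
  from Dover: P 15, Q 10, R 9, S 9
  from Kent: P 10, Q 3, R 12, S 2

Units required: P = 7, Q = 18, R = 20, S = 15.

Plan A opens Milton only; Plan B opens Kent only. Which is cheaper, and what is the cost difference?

Plan A: {Milton}: P→Milton 8·7=56, Q→Milton 11·18=198, R→Milton 11·20=220, S→Milton 12·15=180. Service 654; fixed 35; total 689.
Plan B: {Kent}: P→Kent 10·7=70, Q→Kent 3·18=54, R→Kent 12·20=240, S→Kent 2·15=30. Service 394; fixed 25; total 419.
Difference: |689 − 419| = 270.

Plan B is cheaper by 270.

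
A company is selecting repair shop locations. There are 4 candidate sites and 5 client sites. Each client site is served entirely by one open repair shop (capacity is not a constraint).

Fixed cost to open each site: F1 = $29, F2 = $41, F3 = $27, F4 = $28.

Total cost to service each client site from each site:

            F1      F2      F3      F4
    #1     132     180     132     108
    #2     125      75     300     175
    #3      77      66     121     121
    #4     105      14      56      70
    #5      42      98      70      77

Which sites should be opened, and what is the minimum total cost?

Open F1 and F2; minimum total cost 399.

For any fixed open set, each client site goes to its cheapest open site; total = fixed + service.
{F1, F2}: #1→F1 132, #2→F2 75, #3→F2 66, #4→F2 14, #5→F1 42. Service 329; fixed 70; total 399.
{F1, F2, F4}: #1→F4 108, #2→F2 75, #3→F2 66, #4→F2 14, #5→F1 42. Service 305; fixed 98; total 403.
{F2, F4}: #1→F4 108, #2→F2 75, #3→F2 66, #4→F2 14, #5→F4 77. Service 340; fixed 69; total 409.
{F1, F2, F3, F4}: service 305 + fixed 125 = 430
No other subset beats 399.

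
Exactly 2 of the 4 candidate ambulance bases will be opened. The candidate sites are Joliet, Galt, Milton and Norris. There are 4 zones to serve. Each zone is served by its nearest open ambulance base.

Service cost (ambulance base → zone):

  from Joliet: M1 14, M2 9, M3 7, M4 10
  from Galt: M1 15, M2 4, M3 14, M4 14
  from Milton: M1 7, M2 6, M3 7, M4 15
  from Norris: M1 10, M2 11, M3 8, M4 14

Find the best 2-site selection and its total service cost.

With exactly 2 open, each zone uses its cheapest among the chosen.
{Joliet, Milton}: M1→Milton 7, M2→Milton 6, M3→Joliet 7, M4→Joliet 10. Service cost 30.
{Galt, Milton}: service cost 32
{Milton, Norris}: service cost 34
Among all 6 size-2 choices, {Joliet, Milton} is lowest.

Choose Joliet and Milton; total service cost 30.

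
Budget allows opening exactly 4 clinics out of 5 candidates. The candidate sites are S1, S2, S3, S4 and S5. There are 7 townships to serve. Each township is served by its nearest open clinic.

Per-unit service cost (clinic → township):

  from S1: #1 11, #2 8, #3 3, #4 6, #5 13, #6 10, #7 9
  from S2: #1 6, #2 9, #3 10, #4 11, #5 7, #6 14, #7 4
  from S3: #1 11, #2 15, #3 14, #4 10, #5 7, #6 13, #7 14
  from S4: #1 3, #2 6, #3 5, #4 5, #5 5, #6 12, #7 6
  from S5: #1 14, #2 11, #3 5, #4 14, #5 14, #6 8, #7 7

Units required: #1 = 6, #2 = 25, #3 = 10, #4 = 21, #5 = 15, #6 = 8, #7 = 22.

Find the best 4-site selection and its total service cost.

With exactly 4 open, each township uses its cheapest among the chosen.
{S1, S2, S4, S5}: #1→S4 3·6=18, #2→S4 6·25=150, #3→S1 3·10=30, #4→S4 5·21=105, #5→S4 5·15=75, #6→S5 8·8=64, #7→S2 4·22=88. Service cost 530.
{S1, S2, S3, S4}: service cost 546
{S2, S3, S4, S5}: service cost 550
Among all 5 size-4 choices, {S1, S2, S4, S5} is lowest.

Choose S1, S2, S4 and S5; total service cost 530.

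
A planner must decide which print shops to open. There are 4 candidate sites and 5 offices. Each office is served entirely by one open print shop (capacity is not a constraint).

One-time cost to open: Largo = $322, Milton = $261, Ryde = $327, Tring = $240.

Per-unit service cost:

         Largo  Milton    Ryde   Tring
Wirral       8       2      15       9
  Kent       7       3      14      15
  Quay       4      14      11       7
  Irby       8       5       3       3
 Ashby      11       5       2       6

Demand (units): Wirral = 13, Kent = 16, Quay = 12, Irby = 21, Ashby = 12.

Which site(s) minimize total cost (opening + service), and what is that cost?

For any fixed open set, each office goes to its cheapest open site; total = fixed + service.
{Milton}: Wirral→Milton 2·13=26, Kent→Milton 3·16=48, Quay→Milton 14·12=168, Irby→Milton 5·21=105, Ashby→Milton 5·12=60. Service 407; fixed 261; total 668.
{Milton, Tring}: Wirral→Milton 2·13=26, Kent→Milton 3·16=48, Quay→Tring 7·12=84, Irby→Tring 3·21=63, Ashby→Milton 5·12=60. Service 281; fixed 501; total 782.
{Tring}: Wirral→Tring 9·13=117, Kent→Tring 15·16=240, Quay→Tring 7·12=84, Irby→Tring 3·21=63, Ashby→Tring 6·12=72. Service 576; fixed 240; total 816.
{Largo, Milton, Ryde, Tring}: Wirral→Milton 2·13=26, Kent→Milton 3·16=48, Quay→Largo 4·12=48, Irby→Ryde 3·21=63, Ashby→Ryde 2·12=24. Service 209; fixed 1150; total 1359.
No other subset beats 668.

Open Milton only; minimum total cost 668.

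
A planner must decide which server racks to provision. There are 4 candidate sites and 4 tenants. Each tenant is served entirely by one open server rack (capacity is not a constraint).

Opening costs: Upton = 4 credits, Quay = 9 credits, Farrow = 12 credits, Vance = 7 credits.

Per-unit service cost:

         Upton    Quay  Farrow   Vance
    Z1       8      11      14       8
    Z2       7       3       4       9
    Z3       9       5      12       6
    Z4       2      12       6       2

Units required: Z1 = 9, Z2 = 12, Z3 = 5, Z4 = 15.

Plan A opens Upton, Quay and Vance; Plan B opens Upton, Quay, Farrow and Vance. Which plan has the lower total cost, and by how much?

Plan A is cheaper by 12.

Plan A: {Upton, Quay, Vance}: Z1→Upton 8·9=72, Z2→Quay 3·12=36, Z3→Quay 5·5=25, Z4→Upton 2·15=30. Service 163; fixed 20; total 183.
Plan B: {Upton, Quay, Farrow, Vance}: Z1→Upton 8·9=72, Z2→Quay 3·12=36, Z3→Quay 5·5=25, Z4→Upton 2·15=30. Service 163; fixed 32; total 195.
Difference: |183 − 195| = 12.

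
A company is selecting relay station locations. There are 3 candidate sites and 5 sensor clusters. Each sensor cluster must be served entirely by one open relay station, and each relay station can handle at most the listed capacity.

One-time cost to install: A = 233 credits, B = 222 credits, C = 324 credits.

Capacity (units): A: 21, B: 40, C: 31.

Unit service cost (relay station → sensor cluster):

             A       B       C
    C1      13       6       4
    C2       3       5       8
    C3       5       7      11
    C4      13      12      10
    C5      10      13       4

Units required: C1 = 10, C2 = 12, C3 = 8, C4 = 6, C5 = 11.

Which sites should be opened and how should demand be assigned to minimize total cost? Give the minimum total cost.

Open {A, C}: C1→C 4·10=40, C2→A 3·12=36, C3→A 5·8=40, C4→C 10·6=60, C5→C 4·11=44.
Loads: A carries 20/21, C carries 27/31. Service 220; fixed 557; total 777.
Next best feasible plan costs 797.

Minimum total cost: 777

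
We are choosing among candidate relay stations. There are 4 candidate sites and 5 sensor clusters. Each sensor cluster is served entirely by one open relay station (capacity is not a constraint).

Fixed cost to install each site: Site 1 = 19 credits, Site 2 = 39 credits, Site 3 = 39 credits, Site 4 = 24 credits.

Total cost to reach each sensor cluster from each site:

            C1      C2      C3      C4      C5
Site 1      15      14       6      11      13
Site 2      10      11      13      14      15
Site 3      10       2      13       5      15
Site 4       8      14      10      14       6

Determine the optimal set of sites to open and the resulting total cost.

For any fixed open set, each sensor cluster goes to its cheapest open site; total = fixed + service.
{Site 4}: C1→Site 4 8, C2→Site 4 14, C3→Site 4 10, C4→Site 4 14, C5→Site 4 6. Service 52; fixed 24; total 76.
{Site 1}: C1→Site 1 15, C2→Site 1 14, C3→Site 1 6, C4→Site 1 11, C5→Site 1 13. Service 59; fixed 19; total 78.
{Site 3}: C1→Site 3 10, C2→Site 3 2, C3→Site 3 13, C4→Site 3 5, C5→Site 3 15. Service 45; fixed 39; total 84.
{Site 1, Site 2, Site 3, Site 4}: service 27 + fixed 121 = 148
No other subset beats 76.

Open Site 4 only; minimum total cost 76.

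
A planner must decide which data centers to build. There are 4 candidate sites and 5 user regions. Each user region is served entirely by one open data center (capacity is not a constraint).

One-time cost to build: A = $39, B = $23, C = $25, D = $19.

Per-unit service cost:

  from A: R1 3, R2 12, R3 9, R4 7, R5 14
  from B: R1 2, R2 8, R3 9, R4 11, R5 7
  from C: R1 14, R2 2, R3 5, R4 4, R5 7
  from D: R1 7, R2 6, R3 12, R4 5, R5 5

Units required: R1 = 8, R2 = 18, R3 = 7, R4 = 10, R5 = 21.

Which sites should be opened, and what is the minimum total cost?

Open B, C and D; minimum total cost 299.

For any fixed open set, each user region goes to its cheapest open site; total = fixed + service.
{B, C, D}: R1→B 2·8=16, R2→C 2·18=36, R3→C 5·7=35, R4→C 4·10=40, R5→D 5·21=105. Service 232; fixed 67; total 299.
{C, D}: R1→D 7·8=56, R2→C 2·18=36, R3→C 5·7=35, R4→C 4·10=40, R5→D 5·21=105. Service 272; fixed 44; total 316.
{B, C}: service 274 + fixed 48 = 322
{A, B, C, D}: service 232 + fixed 106 = 338
No other subset beats 299.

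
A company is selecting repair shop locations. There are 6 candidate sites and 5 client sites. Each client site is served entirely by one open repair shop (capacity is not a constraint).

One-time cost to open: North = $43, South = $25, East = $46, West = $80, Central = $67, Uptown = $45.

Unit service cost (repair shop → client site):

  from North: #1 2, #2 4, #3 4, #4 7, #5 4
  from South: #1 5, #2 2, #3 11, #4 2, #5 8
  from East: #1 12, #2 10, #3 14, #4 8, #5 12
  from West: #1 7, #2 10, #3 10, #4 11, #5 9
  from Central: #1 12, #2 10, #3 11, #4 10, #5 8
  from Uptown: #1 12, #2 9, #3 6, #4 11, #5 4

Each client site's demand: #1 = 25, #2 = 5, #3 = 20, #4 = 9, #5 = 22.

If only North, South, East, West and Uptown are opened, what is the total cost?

Each client site is assigned to its cheapest site among the open ones.
{North, South, East, West, Uptown}: #1→North 2·25=50, #2→South 2·5=10, #3→North 4·20=80, #4→South 2·9=18, #5→North 4·22=88. Service 246; fixed 239; total 485.

Total cost: 485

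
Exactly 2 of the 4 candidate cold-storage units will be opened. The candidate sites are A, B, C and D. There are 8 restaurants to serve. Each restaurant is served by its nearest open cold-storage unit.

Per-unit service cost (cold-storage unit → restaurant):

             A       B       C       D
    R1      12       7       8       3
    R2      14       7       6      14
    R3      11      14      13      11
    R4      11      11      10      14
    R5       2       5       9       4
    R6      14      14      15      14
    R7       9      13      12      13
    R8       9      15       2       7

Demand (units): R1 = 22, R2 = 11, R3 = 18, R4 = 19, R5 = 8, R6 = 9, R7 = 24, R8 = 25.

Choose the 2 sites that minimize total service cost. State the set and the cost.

Choose C and D; total service cost 1016.

With exactly 2 open, each restaurant uses its cheapest among the chosen.
{C, D}: R1→D 3·22=66, R2→C 6·11=66, R3→D 11·18=198, R4→C 10·19=190, R5→D 4·8=32, R6→D 14·9=126, R7→C 12·24=288, R8→C 2·25=50. Service cost 1016.
{A, C}: service cost 1038
{B, C}: service cost 1148
Among all 6 size-2 choices, {C, D} is lowest.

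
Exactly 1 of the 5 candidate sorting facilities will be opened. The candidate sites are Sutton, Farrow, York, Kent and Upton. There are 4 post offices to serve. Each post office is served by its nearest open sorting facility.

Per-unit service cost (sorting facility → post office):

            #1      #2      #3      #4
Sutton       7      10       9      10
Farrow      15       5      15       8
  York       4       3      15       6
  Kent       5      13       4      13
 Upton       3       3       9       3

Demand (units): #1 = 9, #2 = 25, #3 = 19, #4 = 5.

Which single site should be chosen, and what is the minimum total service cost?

Choose Upton only; total service cost 288.

With exactly 1 open, each post office uses its cheapest among the chosen.
{Upton}: #1→Upton 3·9=27, #2→Upton 3·25=75, #3→Upton 9·19=171, #4→Upton 3·5=15. Service cost 288.
{York}: service cost 426
{Kent}: service cost 511
Among all 5 size-1 choices, {Upton} is lowest.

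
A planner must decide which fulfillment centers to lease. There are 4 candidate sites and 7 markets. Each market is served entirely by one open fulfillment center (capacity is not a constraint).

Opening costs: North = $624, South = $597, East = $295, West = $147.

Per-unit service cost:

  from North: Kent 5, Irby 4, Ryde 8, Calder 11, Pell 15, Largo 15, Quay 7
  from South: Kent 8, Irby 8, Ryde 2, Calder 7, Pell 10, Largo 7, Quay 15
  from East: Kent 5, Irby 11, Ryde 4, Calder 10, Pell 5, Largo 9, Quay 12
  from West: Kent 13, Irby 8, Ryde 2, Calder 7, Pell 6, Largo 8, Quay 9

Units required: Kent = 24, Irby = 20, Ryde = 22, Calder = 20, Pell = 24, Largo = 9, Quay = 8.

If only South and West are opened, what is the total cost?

Each market is assigned to its cheapest site among the open ones.
{South, West}: Kent→South 8·24=192, Irby→South 8·20=160, Ryde→South 2·22=44, Calder→South 7·20=140, Pell→West 6·24=144, Largo→South 7·9=63, Quay→West 9·8=72. Service 815; fixed 744; total 1559.

Total cost: 1559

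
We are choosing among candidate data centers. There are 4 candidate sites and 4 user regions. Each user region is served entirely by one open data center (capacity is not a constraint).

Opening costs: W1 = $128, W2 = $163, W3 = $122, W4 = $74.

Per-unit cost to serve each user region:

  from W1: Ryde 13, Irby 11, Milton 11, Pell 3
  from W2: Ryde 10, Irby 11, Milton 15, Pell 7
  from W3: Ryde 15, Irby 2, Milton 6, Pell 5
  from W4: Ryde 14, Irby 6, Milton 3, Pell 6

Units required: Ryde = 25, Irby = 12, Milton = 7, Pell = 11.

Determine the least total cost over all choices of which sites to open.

Minimum total cost: 583

For any fixed open set, each user region goes to its cheapest open site; total = fixed + service.
{W4}: Ryde→W4 14·25=350, Irby→W4 6·12=72, Milton→W4 3·7=21, Pell→W4 6·11=66. Service 509; fixed 74; total 583.
{W3}: service 496 + fixed 122 = 618
{W2, W4}: service 409 + fixed 237 = 646
{W1, W2, W3, W4}: service 328 + fixed 487 = 815
No other subset beats 583.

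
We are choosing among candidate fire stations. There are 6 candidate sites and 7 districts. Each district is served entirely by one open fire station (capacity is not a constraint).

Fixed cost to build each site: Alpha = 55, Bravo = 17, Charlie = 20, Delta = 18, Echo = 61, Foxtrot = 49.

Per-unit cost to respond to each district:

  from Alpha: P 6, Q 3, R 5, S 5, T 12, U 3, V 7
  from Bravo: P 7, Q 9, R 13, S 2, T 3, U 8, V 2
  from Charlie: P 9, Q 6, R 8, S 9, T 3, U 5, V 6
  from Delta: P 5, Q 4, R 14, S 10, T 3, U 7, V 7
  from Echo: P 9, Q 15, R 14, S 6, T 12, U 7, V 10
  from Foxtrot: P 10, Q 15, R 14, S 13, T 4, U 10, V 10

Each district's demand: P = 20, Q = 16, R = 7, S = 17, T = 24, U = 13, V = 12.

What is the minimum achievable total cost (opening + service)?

For any fixed open set, each district goes to its cheapest open site; total = fixed + service.
{Alpha, Bravo, Delta}: P→Delta 5·20=100, Q→Alpha 3·16=48, R→Alpha 5·7=35, S→Bravo 2·17=34, T→Bravo 3·24=72, U→Alpha 3·13=39, V→Bravo 2·12=24. Service 352; fixed 90; total 442.
{Alpha, Bravo}: service 372 + fixed 72 = 444
{Alpha, Bravo, Charlie, Delta}: P→Delta 5·20=100, Q→Alpha 3·16=48, R→Alpha 5·7=35, S→Bravo 2·17=34, T→Bravo 3·24=72, U→Alpha 3·13=39, V→Bravo 2·12=24. Service 352; fixed 110; total 462.
{Alpha, Bravo, Charlie, Delta, Echo, Foxtrot}: P→Delta 5·20=100, Q→Alpha 3·16=48, R→Alpha 5·7=35, S→Bravo 2·17=34, T→Bravo 3·24=72, U→Alpha 3·13=39, V→Bravo 2·12=24. Service 352; fixed 220; total 572.
No other subset beats 442.

Minimum total cost: 442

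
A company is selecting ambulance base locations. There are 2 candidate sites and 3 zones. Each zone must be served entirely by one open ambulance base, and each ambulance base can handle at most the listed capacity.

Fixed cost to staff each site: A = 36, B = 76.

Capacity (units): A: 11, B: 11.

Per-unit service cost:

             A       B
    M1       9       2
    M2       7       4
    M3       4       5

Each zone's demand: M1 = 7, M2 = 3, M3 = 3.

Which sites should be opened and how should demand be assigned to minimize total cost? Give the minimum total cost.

Open {A, B}: M1→B 2·7=14, M2→B 4·3=12, M3→A 4·3=12.
Loads: A carries 3/11, B carries 10/11. Service 38; fixed 112; total 150.
Next best feasible plan costs 159.

Minimum total cost: 150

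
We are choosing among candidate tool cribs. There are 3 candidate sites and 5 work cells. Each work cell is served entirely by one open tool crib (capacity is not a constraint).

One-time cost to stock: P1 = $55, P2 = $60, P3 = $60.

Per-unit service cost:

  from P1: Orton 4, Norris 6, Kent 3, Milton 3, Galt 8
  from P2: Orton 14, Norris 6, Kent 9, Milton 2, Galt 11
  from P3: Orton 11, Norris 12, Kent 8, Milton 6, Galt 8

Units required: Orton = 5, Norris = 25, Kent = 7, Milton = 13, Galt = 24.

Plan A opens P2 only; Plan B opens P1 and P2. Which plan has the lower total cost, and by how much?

Plan B is cheaper by 109.

Plan A: {P2}: Orton→P2 14·5=70, Norris→P2 6·25=150, Kent→P2 9·7=63, Milton→P2 2·13=26, Galt→P2 11·24=264. Service 573; fixed 60; total 633.
Plan B: {P1, P2}: Orton→P1 4·5=20, Norris→P1 6·25=150, Kent→P1 3·7=21, Milton→P2 2·13=26, Galt→P1 8·24=192. Service 409; fixed 115; total 524.
Difference: |633 − 524| = 109.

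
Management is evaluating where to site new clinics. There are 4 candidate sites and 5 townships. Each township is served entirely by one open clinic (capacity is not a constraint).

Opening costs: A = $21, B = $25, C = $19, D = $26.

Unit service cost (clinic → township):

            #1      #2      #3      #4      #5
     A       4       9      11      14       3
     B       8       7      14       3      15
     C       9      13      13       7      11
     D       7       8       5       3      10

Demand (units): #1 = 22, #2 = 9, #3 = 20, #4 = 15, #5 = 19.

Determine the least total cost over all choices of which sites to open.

For any fixed open set, each township goes to its cheapest open site; total = fixed + service.
{A, D}: #1→A 4·22=88, #2→D 8·9=72, #3→D 5·20=100, #4→D 3·15=45, #5→A 3·19=57. Service 362; fixed 47; total 409.
{A, B, D}: #1→A 4·22=88, #2→B 7·9=63, #3→D 5·20=100, #4→B 3·15=45, #5→A 3·19=57. Service 353; fixed 72; total 425.
{A, C, D}: service 362 + fixed 66 = 428
{A, B, C, D}: service 353 + fixed 91 = 444
(All 15 nonempty subsets were checked; A and D is lowest.)

Minimum total cost: 409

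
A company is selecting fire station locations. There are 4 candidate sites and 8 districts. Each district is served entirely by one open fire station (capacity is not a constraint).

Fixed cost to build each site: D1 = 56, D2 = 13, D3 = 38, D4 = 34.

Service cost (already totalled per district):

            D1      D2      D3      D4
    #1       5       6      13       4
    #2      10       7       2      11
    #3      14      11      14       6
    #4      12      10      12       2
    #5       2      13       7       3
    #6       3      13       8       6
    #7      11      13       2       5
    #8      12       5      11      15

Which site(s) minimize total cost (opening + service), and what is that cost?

For any fixed open set, each district goes to its cheapest open site; total = fixed + service.
{D2, D4}: #1→D4 4, #2→D2 7, #3→D4 6, #4→D4 2, #5→D4 3, #6→D4 6, #7→D4 5, #8→D2 5. Service 38; fixed 47; total 85.
{D4}: #1→D4 4, #2→D4 11, #3→D4 6, #4→D4 2, #5→D4 3, #6→D4 6, #7→D4 5, #8→D4 15. Service 52; fixed 34; total 86.
{D2}: service 78 + fixed 13 = 91
{D1, D2, D3, D4}: #1→D4 4, #2→D3 2, #3→D4 6, #4→D4 2, #5→D1 2, #6→D1 3, #7→D3 2, #8→D2 5. Service 26; fixed 141; total 167.
No other subset beats 85.

Open D2 and D4; minimum total cost 85.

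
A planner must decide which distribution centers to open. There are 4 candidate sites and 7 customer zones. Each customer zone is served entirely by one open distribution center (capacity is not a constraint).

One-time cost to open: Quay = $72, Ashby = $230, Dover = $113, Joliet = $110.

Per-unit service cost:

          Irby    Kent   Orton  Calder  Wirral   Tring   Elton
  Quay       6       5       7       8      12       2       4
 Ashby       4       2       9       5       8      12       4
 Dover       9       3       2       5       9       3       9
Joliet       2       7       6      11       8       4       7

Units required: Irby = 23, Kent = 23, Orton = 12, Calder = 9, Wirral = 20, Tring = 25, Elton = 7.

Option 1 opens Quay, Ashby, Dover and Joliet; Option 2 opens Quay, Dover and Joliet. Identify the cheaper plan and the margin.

Option 1: {Quay, Ashby, Dover, Joliet}: Irby→Joliet 2·23=46, Kent→Ashby 2·23=46, Orton→Dover 2·12=24, Calder→Ashby 5·9=45, Wirral→Ashby 8·20=160, Tring→Quay 2·25=50, Elton→Quay 4·7=28. Service 399; fixed 525; total 924.
Option 2: {Quay, Dover, Joliet}: Irby→Joliet 2·23=46, Kent→Dover 3·23=69, Orton→Dover 2·12=24, Calder→Dover 5·9=45, Wirral→Joliet 8·20=160, Tring→Quay 2·25=50, Elton→Quay 4·7=28. Service 422; fixed 295; total 717.
Difference: |924 − 717| = 207.

Option 2 is cheaper by 207.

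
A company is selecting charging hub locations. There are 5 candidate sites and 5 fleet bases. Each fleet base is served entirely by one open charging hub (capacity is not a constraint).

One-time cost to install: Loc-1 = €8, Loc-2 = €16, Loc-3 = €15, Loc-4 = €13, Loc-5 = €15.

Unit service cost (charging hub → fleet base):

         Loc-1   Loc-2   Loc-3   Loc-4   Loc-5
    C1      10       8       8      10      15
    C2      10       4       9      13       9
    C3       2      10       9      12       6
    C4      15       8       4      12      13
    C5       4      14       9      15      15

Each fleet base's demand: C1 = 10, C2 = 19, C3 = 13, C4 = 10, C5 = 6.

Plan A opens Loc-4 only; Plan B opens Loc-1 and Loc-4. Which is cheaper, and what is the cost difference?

Plan A: {Loc-4}: C1→Loc-4 10·10=100, C2→Loc-4 13·19=247, C3→Loc-4 12·13=156, C4→Loc-4 12·10=120, C5→Loc-4 15·6=90. Service 713; fixed 13; total 726.
Plan B: {Loc-1, Loc-4}: C1→Loc-1 10·10=100, C2→Loc-1 10·19=190, C3→Loc-1 2·13=26, C4→Loc-4 12·10=120, C5→Loc-1 4·6=24. Service 460; fixed 21; total 481.
Difference: |726 − 481| = 245.

Plan B is cheaper by 245.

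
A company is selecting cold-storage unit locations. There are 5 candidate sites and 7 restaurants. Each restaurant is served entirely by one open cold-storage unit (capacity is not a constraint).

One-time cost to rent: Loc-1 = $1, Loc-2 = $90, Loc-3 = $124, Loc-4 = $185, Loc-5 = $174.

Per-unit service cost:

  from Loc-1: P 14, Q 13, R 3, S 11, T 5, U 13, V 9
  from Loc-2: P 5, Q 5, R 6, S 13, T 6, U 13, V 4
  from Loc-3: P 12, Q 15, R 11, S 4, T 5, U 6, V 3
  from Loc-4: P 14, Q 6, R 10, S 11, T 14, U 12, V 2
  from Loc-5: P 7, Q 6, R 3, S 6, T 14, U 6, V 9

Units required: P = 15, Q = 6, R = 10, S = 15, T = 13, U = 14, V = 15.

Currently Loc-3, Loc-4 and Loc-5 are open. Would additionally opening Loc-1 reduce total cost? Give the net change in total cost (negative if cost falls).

Current service cost with {Loc-3, Loc-4, Loc-5}: 410.
Adding Loc-1: each restaurant re-picks its cheapest; new service cost 410, saving 0.
Extra fixed cost: 1. Net change = 1 − 0 = 1.
(Totals: 893 → 894.)

No — net change +1 (cost rises by 1).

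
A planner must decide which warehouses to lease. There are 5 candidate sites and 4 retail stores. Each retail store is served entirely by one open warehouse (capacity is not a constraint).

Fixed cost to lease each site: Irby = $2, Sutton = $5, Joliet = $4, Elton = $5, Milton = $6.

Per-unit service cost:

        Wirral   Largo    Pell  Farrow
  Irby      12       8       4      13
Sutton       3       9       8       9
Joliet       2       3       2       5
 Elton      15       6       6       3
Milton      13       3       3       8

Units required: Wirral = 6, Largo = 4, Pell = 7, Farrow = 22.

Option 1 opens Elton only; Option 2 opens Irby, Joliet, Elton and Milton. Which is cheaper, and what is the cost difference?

Option 2 is cheaper by 106.

Option 1: {Elton}: Wirral→Elton 15·6=90, Largo→Elton 6·4=24, Pell→Elton 6·7=42, Farrow→Elton 3·22=66. Service 222; fixed 5; total 227.
Option 2: {Irby, Joliet, Elton, Milton}: Wirral→Joliet 2·6=12, Largo→Joliet 3·4=12, Pell→Joliet 2·7=14, Farrow→Elton 3·22=66. Service 104; fixed 17; total 121.
Difference: |227 − 121| = 106.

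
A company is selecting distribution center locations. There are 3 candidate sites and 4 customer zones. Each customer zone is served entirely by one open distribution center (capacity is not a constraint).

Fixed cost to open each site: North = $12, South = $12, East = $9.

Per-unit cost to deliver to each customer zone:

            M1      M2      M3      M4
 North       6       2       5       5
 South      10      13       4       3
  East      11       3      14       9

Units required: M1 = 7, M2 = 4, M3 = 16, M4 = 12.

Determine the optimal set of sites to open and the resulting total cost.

Open North and South; minimum total cost 174.

For any fixed open set, each customer zone goes to its cheapest open site; total = fixed + service.
{North, South}: M1→North 6·7=42, M2→North 2·4=8, M3→South 4·16=64, M4→South 3·12=36. Service 150; fixed 24; total 174.
{North, South, East}: service 150 + fixed 33 = 183
{North}: service 190 + fixed 12 = 202
{East}: M1→East 11·7=77, M2→East 3·4=12, M3→East 14·16=224, M4→East 9·12=108. Service 421; fixed 9; total 430.
No other subset beats 174.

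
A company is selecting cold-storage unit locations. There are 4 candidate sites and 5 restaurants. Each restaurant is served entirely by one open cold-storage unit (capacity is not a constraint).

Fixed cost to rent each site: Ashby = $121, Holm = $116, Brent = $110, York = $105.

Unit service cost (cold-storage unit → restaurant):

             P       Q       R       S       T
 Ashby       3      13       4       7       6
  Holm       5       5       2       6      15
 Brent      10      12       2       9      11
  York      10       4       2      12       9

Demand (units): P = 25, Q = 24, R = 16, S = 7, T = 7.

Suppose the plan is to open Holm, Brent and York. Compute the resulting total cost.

Each restaurant is assigned to its cheapest site among the open ones.
{Holm, Brent, York}: P→Holm 5·25=125, Q→York 4·24=96, R→Holm 2·16=32, S→Holm 6·7=42, T→York 9·7=63. Service 358; fixed 331; total 689.

Total cost: 689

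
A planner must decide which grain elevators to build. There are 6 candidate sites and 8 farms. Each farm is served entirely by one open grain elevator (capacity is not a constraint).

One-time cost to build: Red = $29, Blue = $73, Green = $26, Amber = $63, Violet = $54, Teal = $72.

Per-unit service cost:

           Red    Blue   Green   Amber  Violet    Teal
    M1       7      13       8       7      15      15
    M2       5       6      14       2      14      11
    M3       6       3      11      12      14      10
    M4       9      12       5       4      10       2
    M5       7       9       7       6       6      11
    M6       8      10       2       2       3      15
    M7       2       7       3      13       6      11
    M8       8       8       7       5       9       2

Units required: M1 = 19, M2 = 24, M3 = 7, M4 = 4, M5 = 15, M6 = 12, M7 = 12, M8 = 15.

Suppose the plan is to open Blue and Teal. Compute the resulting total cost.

Each farm is assigned to its cheapest site among the open ones.
{Blue, Teal}: M1→Blue 13·19=247, M2→Blue 6·24=144, M3→Blue 3·7=21, M4→Teal 2·4=8, M5→Blue 9·15=135, M6→Blue 10·12=120, M7→Blue 7·12=84, M8→Teal 2·15=30. Service 789; fixed 145; total 934.

Total cost: 934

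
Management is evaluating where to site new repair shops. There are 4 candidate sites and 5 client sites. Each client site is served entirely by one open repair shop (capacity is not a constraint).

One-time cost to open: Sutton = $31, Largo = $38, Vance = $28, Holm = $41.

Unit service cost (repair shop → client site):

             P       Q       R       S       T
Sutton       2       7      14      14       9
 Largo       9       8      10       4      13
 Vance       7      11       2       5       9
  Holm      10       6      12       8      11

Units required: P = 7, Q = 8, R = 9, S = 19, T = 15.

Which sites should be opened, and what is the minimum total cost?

Open Sutton and Vance; minimum total cost 377.

For any fixed open set, each client site goes to its cheapest open site; total = fixed + service.
{Sutton, Vance}: P→Sutton 2·7=14, Q→Sutton 7·8=56, R→Vance 2·9=18, S→Vance 5·19=95, T→Sutton 9·15=135. Service 318; fixed 59; total 377.
{Sutton, Largo, Vance}: P→Sutton 2·7=14, Q→Sutton 7·8=56, R→Vance 2·9=18, S→Largo 4·19=76, T→Sutton 9·15=135. Service 299; fixed 97; total 396.
{Largo, Vance}: P→Vance 7·7=49, Q→Largo 8·8=64, R→Vance 2·9=18, S→Largo 4·19=76, T→Vance 9·15=135. Service 342; fixed 66; total 408.
{Sutton, Largo, Vance, Holm}: service 291 + fixed 138 = 429
No other subset beats 377.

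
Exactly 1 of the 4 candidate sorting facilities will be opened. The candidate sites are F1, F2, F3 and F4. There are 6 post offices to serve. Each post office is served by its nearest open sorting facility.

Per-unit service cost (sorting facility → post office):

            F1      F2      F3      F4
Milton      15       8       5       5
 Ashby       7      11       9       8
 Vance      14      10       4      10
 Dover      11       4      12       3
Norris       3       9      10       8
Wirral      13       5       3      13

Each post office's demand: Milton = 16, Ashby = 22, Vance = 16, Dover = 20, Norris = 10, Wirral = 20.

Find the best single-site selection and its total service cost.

Choose F3 only; total service cost 742.

With exactly 1 open, each post office uses its cheapest among the chosen.
{F3}: Milton→F3 5·16=80, Ashby→F3 9·22=198, Vance→F3 4·16=64, Dover→F3 12·20=240, Norris→F3 10·10=100, Wirral→F3 3·20=60. Service cost 742.
{F2}: service cost 800
{F4}: service cost 816
Among all 4 size-1 choices, {F3} is lowest.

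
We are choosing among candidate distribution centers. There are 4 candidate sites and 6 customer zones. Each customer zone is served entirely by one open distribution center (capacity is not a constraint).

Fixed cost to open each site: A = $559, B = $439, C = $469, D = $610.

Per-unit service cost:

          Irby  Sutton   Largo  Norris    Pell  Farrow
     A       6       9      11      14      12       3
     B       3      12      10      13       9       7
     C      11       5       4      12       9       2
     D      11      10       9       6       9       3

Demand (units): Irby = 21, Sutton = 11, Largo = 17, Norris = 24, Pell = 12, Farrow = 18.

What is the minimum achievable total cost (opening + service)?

For any fixed open set, each customer zone goes to its cheapest open site; total = fixed + service.
{C}: Irby→C 11·21=231, Sutton→C 5·11=55, Largo→C 4·17=68, Norris→C 12·24=288, Pell→C 9·12=108, Farrow→C 2·18=36. Service 786; fixed 469; total 1255.
{B}: service 911 + fixed 439 = 1350
{D}: Irby→D 11·21=231, Sutton→D 10·11=110, Largo→D 9·17=153, Norris→D 6·24=144, Pell→D 9·12=108, Farrow→D 3·18=54. Service 800; fixed 610; total 1410.
{A, B, C, D}: Irby→B 3·21=63, Sutton→C 5·11=55, Largo→C 4·17=68, Norris→D 6·24=144, Pell→B 9·12=108, Farrow→C 2·18=36. Service 474; fixed 2077; total 2551.
No other subset beats 1255.

Minimum total cost: 1255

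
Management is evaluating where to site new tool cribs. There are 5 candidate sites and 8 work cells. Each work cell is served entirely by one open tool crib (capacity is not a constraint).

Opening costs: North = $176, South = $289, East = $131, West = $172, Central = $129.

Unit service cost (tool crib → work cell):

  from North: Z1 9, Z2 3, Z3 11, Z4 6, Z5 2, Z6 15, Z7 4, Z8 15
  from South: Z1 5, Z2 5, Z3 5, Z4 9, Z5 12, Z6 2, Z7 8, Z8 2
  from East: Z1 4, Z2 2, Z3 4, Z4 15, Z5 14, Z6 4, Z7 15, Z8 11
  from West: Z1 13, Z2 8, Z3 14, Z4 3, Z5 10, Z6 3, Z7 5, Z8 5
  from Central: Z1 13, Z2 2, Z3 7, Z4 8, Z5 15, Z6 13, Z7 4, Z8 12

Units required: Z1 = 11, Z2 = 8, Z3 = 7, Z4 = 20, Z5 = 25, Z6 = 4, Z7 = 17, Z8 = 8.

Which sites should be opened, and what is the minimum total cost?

Open North and East; minimum total cost 737.

For any fixed open set, each work cell goes to its cheapest open site; total = fixed + service.
{North, East}: Z1→East 4·11=44, Z2→East 2·8=16, Z3→East 4·7=28, Z4→North 6·20=120, Z5→North 2·25=50, Z6→East 4·4=16, Z7→North 4·17=68, Z8→East 11·8=88. Service 430; fixed 307; total 737.
{North, West}: service 430 + fixed 348 = 778
{North}: service 618 + fixed 176 = 794
{North, South, East, West, Central}: Z1→East 4·11=44, Z2→East 2·8=16, Z3→East 4·7=28, Z4→West 3·20=60, Z5→North 2·25=50, Z6→South 2·4=8, Z7→North 4·17=68, Z8→South 2·8=16. Service 290; fixed 897; total 1187.
No other subset beats 737.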